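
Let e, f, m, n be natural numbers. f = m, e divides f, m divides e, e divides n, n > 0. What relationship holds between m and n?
m ≤ n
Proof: f = m and e divides f, therefore e divides m. m divides e, so e = m. e divides n and n > 0, hence e ≤ n. e = m, so m ≤ n.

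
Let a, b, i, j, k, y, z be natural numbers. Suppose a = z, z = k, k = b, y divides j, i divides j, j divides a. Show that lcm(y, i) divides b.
a = z and z = k, hence a = k. Since k = b, a = b. y divides j and i divides j, so lcm(y, i) divides j. Since j divides a, lcm(y, i) divides a. Since a = b, lcm(y, i) divides b.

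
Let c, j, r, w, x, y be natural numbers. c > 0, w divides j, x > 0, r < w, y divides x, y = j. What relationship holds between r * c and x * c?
r * c < x * c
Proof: From y = j and y divides x, j divides x. w divides j, so w divides x. Since x > 0, w ≤ x. Since r < w, r < x. Combined with c > 0, by multiplying by a positive, r * c < x * c.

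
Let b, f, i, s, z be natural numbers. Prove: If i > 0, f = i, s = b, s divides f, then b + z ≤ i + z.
f = i and s divides f, hence s divides i. Since s = b, b divides i. i > 0, so b ≤ i. Then b + z ≤ i + z.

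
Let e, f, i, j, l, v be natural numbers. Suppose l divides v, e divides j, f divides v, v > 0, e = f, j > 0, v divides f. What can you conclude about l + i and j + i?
l + i ≤ j + i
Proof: v divides f and f divides v, therefore v = f. From l divides v and v > 0, l ≤ v. Because v = f, l ≤ f. e = f and e divides j, therefore f divides j. Since j > 0, f ≤ j. l ≤ f, so l ≤ j. Then l + i ≤ j + i.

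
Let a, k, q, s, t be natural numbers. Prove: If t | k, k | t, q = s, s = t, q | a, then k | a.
t | k and k | t, therefore t = k. q = s and s = t, thus q = t. q | a, so t | a. t = k, so k | a.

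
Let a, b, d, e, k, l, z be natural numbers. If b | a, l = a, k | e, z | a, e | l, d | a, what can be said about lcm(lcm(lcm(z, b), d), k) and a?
lcm(lcm(lcm(z, b), d), k) | a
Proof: z | a and b | a, hence lcm(z, b) | a. From d | a, lcm(lcm(z, b), d) | a. k | e and e | l, hence k | l. Since l = a, k | a. Since lcm(lcm(z, b), d) | a, lcm(lcm(lcm(z, b), d), k) | a.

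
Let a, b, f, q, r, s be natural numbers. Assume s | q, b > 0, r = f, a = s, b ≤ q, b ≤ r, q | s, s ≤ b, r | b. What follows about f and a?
f = a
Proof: Because q | s and s | q, q = s. b ≤ q, so b ≤ s. Since s ≤ b, s = b. a = s, so a = b. r | b and b > 0, hence r ≤ b. b ≤ r, so b = r. Since a = b, a = r. Since r = f, a = f. Then f = a.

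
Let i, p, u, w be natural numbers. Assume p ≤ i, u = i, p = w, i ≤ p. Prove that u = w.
i ≤ p and p ≤ i, thus i = p. Since u = i, u = p. Since p = w, u = w.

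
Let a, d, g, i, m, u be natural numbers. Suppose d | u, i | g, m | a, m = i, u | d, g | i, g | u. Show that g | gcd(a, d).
i | g and g | i, hence i = g. m = i, so m = g. Since m | a, g | a. u | d and d | u, therefore u = d. Since g | u, g | d. g | a, so g | gcd(a, d).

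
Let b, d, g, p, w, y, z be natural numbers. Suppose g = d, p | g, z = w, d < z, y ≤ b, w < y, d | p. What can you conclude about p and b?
p < b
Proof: g = d and p | g, hence p | d. d | p, so d = p. z = w and d < z, hence d < w. d = p, so p < w. Since w < y and y ≤ b, w < b. p < w, so p < b.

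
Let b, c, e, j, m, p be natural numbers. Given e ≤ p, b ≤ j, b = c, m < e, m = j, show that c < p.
m < e and e ≤ p, therefore m < p. Since m = j, j < p. From b ≤ j, b < p. Since b = c, c < p.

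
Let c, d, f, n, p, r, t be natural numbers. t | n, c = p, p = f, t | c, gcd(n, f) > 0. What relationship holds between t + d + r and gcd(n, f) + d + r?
t + d + r ≤ gcd(n, f) + d + r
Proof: c = p and p = f, so c = f. Since t | c, t | f. Since t | n, t | gcd(n, f). gcd(n, f) > 0, so t ≤ gcd(n, f). Then t + d ≤ gcd(n, f) + d. Then t + d + r ≤ gcd(n, f) + d + r.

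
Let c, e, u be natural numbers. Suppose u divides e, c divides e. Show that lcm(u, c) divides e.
Because u divides e and c divides e, because lcm divides any common multiple, lcm(u, c) divides e.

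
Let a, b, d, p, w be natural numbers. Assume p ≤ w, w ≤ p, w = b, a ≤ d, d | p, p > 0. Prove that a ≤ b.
Since p ≤ w and w ≤ p, p = w. Because w = b, p = b. d | p and p > 0, hence d ≤ p. a ≤ d, so a ≤ p. Because p = b, a ≤ b.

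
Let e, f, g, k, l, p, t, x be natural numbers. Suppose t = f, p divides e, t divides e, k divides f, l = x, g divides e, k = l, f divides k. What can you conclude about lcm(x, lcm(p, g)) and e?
lcm(x, lcm(p, g)) divides e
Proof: f divides k and k divides f, therefore f = k. Because k = l, f = l. l = x, so f = x. From t = f and t divides e, f divides e. f = x, so x divides e. Because p divides e and g divides e, lcm(p, g) divides e. Since x divides e, lcm(x, lcm(p, g)) divides e.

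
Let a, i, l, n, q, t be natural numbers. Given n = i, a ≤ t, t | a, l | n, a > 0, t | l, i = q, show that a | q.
t | a and a > 0, thus t ≤ a. a ≤ t, so t = a. Since t | l, a | l. n = i and l | n, therefore l | i. Because i = q, l | q. a | l, so a | q.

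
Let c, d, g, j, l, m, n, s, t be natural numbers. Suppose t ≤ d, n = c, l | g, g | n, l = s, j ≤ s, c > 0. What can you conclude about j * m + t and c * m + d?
j * m + t ≤ c * m + d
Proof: Since l = s and l | g, s | g. n = c and g | n, thus g | c. s | g, so s | c. From c > 0, s ≤ c. j ≤ s, so j ≤ c. Then j * m ≤ c * m. t ≤ d, so j * m + t ≤ c * m + d.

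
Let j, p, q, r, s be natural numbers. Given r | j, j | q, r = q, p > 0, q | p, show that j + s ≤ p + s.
r = q and r | j, therefore q | j. Since j | q, q = j. From q | p and p > 0, q ≤ p. Since q = j, j ≤ p. Then j + s ≤ p + s.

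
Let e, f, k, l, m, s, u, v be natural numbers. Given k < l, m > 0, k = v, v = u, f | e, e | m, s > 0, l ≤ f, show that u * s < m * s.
From k = v and v = u, k = u. Because k < l and l ≤ f, k < f. f | e and e | m, thus f | m. Since m > 0, f ≤ m. k < f, so k < m. Because k = u, u < m. s > 0, so u * s < m * s.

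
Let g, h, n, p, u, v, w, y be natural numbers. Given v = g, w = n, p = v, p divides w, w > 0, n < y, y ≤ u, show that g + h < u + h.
p = v and p divides w, thus v divides w. Since w > 0, v ≤ w. Since w = n, v ≤ n. Since v = g, g ≤ n. n < y, so g < y. y ≤ u, so g < u. Then g + h < u + h.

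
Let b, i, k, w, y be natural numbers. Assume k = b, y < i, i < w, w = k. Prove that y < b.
w = k and k = b, so w = b. Since i < w, i < b. Because y < i, y < b.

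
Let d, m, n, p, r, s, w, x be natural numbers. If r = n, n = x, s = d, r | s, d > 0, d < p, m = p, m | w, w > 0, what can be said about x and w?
x < w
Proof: r = n and n = x, thus r = x. From s = d and r | s, r | d. Since d > 0, r ≤ d. Since d < p, r < p. r = x, so x < p. From m | w and w > 0, m ≤ w. Since m = p, p ≤ w. Since x < p, x < w.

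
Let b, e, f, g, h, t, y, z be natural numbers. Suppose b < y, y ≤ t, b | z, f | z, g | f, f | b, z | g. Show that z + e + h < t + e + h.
z | g and g | f, thus z | f. Since f | z, f = z. Since f | b, z | b. b | z, so b = z. Since b < y and y ≤ t, b < t. Since b = z, z < t. Then z + e < t + e. Then z + e + h < t + e + h.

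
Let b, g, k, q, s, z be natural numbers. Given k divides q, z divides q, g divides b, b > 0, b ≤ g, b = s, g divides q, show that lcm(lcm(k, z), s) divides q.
k divides q and z divides q, therefore lcm(k, z) divides q. g divides b and b > 0, thus g ≤ b. b ≤ g, so g = b. Because b = s, g = s. Since g divides q, s divides q. lcm(k, z) divides q, so lcm(lcm(k, z), s) divides q.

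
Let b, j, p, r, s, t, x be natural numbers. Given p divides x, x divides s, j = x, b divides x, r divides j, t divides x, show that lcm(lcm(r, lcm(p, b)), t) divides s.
j = x and r divides j, thus r divides x. From p divides x and b divides x, lcm(p, b) divides x. r divides x, so lcm(r, lcm(p, b)) divides x. From t divides x, lcm(lcm(r, lcm(p, b)), t) divides x. x divides s, so lcm(lcm(r, lcm(p, b)), t) divides s.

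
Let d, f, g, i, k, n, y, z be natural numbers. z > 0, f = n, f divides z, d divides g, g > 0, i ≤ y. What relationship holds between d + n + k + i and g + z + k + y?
d + n + k + i ≤ g + z + k + y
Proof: d divides g and g > 0, so d ≤ g. Because f = n and f divides z, n divides z. Since z > 0, n ≤ z. d ≤ g, so d + n ≤ g + z. Then d + n + k ≤ g + z + k. i ≤ y, so d + n + k + i ≤ g + z + k + y.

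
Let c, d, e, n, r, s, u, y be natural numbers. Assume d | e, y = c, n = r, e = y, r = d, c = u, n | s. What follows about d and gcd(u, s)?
d | gcd(u, s)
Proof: Because e = y and y = c, e = c. c = u, so e = u. From d | e, d | u. n = r and n | s, therefore r | s. Since r = d, d | s. Since d | u, d | gcd(u, s).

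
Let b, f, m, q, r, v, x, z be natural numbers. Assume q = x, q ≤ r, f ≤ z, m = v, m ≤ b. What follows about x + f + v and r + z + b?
x + f + v ≤ r + z + b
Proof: q = x and q ≤ r, so x ≤ r. Since f ≤ z, x + f ≤ r + z. m = v and m ≤ b, so v ≤ b. x + f ≤ r + z, so x + f + v ≤ r + z + b.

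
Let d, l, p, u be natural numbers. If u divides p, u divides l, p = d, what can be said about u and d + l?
u divides d + l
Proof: p = d and u divides p, therefore u divides d. Since u divides l, u divides d + l.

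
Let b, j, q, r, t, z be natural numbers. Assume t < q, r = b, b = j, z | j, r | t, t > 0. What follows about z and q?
z < q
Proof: r = b and b = j, therefore r = j. Since r | t, j | t. Since z | j, z | t. t > 0, so z ≤ t. t < q, so z < q.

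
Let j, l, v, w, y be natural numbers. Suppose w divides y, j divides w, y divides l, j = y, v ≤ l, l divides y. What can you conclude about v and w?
v ≤ w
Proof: j = y and j divides w, therefore y divides w. w divides y, so y = w. l divides y and y divides l, therefore l = y. v ≤ l, so v ≤ y. y = w, so v ≤ w.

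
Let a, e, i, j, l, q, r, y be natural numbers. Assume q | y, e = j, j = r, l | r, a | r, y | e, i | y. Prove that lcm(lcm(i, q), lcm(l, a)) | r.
e = j and j = r, therefore e = r. i | y and q | y, thus lcm(i, q) | y. Since y | e, lcm(i, q) | e. e = r, so lcm(i, q) | r. From l | r and a | r, lcm(l, a) | r. From lcm(i, q) | r, lcm(lcm(i, q), lcm(l, a)) | r.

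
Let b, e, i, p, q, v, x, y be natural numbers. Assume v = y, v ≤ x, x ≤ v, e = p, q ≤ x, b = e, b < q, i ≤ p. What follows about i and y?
i < y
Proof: From x ≤ v and v ≤ x, x = v. Since v = y, x = y. b = e and e = p, so b = p. Since b < q, p < q. Since q ≤ x, p < x. From x = y, p < y. Since i ≤ p, i < y.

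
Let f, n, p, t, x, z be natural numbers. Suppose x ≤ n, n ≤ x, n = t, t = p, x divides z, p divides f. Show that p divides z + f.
Since x ≤ n and n ≤ x, x = n. Since n = t, x = t. Because t = p, x = p. Because x divides z, p divides z. Since p divides f, p divides z + f.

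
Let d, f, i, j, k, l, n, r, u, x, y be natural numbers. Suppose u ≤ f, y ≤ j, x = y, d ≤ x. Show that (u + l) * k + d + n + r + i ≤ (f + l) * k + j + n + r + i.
u ≤ f, therefore u + l ≤ f + l. Then (u + l) * k ≤ (f + l) * k. Since x = y and d ≤ x, d ≤ y. From y ≤ j, d ≤ j. Then d + n ≤ j + n. Then d + n + r ≤ j + n + r. Then d + n + r + i ≤ j + n + r + i. (u + l) * k ≤ (f + l) * k, so (u + l) * k + d + n + r + i ≤ (f + l) * k + j + n + r + i.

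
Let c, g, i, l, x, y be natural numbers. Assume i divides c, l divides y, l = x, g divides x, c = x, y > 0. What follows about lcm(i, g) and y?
lcm(i, g) ≤ y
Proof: c = x and i divides c, so i divides x. Since g divides x, lcm(i, g) divides x. l = x and l divides y, thus x divides y. Since lcm(i, g) divides x, lcm(i, g) divides y. Because y > 0, lcm(i, g) ≤ y.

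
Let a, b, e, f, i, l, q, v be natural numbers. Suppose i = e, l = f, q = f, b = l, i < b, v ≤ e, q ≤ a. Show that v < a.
From b = l and l = f, b = f. i = e and i < b, hence e < b. Because b = f, e < f. From v ≤ e, v < f. q = f and q ≤ a, so f ≤ a. v < f, so v < a.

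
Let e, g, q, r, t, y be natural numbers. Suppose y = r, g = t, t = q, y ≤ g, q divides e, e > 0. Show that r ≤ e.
From g = t and t = q, g = q. Since y ≤ g, y ≤ q. q divides e and e > 0, hence q ≤ e. y ≤ q, so y ≤ e. y = r, so r ≤ e.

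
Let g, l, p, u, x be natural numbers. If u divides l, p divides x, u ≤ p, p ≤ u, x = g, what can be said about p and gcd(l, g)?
p divides gcd(l, g)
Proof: u ≤ p and p ≤ u, therefore u = p. Since u divides l, p divides l. From x = g and p divides x, p divides g. p divides l, so p divides gcd(l, g).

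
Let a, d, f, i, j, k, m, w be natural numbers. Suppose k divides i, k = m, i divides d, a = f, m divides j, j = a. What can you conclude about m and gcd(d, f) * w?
m divides gcd(d, f) * w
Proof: From k = m and k divides i, m divides i. Since i divides d, m divides d. Since j = a and a = f, j = f. m divides j, so m divides f. Since m divides d, m divides gcd(d, f). Then m divides gcd(d, f) * w.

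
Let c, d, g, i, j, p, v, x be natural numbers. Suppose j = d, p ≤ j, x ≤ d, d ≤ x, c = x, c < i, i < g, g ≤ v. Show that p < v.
j = d and p ≤ j, thus p ≤ d. x ≤ d and d ≤ x, thus x = d. i < g and g ≤ v, hence i < v. c < i, so c < v. c = x, so x < v. x = d, so d < v. Since p ≤ d, p < v.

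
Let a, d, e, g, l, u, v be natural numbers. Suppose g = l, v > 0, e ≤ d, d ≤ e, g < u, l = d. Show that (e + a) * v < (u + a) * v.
Since g = l and l = d, g = d. d ≤ e and e ≤ d, hence d = e. g = d, so g = e. Since g < u, e < u. Then e + a < u + a. From v > 0, by multiplying by a positive, (e + a) * v < (u + a) * v.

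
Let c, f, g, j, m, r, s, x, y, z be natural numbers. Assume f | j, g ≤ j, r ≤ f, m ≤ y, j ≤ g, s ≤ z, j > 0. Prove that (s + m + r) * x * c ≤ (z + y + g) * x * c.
s ≤ z and m ≤ y, thus s + m ≤ z + y. j ≤ g and g ≤ j, hence j = g. From f | j and j > 0, f ≤ j. Since r ≤ f, r ≤ j. j = g, so r ≤ g. Since s + m ≤ z + y, s + m + r ≤ z + y + g. Then (s + m + r) * x ≤ (z + y + g) * x. Then (s + m + r) * x * c ≤ (z + y + g) * x * c.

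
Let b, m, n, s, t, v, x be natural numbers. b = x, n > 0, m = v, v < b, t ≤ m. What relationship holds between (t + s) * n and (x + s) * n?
(t + s) * n < (x + s) * n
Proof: From m = v and t ≤ m, t ≤ v. Because b = x and v < b, v < x. t ≤ v, so t < x. Then t + s < x + s. Since n > 0, by multiplying by a positive, (t + s) * n < (x + s) * n.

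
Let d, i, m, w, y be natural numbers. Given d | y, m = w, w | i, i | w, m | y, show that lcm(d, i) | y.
w | i and i | w, thus w = i. From m = w, m = i. m | y, so i | y. d | y, so lcm(d, i) | y.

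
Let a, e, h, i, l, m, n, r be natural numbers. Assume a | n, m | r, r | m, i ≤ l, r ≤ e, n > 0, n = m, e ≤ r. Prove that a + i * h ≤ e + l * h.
Because m | r and r | m, m = r. Since n = m, n = r. Since r ≤ e and e ≤ r, r = e. Since n = r, n = e. a | n and n > 0, thus a ≤ n. From n = e, a ≤ e. i ≤ l, so i * h ≤ l * h. Since a ≤ e, a + i * h ≤ e + l * h.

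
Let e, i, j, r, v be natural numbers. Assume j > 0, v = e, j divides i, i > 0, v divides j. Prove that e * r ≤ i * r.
From v = e and v divides j, e divides j. j > 0, so e ≤ j. j divides i and i > 0, hence j ≤ i. Since e ≤ j, e ≤ i. By multiplying by a non-negative, e * r ≤ i * r.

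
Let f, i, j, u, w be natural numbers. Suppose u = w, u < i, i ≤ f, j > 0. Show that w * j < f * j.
u < i and i ≤ f, hence u < f. Since u = w, w < f. j > 0, so w * j < f * j.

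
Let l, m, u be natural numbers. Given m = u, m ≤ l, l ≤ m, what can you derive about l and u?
l = u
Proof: l ≤ m and m ≤ l, so l = m. Since m = u, l = u.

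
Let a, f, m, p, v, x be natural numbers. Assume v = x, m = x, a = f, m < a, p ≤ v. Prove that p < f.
v = x and p ≤ v, therefore p ≤ x. m = x and m < a, thus x < a. Since p ≤ x, p < a. Since a = f, p < f.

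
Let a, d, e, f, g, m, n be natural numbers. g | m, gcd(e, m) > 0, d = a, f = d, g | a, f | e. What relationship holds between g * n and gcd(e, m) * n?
g * n ≤ gcd(e, m) * n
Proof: Because f = d and f | e, d | e. d = a, so a | e. g | a, so g | e. Since g | m, g | gcd(e, m). gcd(e, m) > 0, so g ≤ gcd(e, m). Then g * n ≤ gcd(e, m) * n.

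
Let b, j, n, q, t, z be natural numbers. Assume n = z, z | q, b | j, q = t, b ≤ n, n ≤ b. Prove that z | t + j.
From q = t and z | q, z | t. b ≤ n and n ≤ b, thus b = n. Because n = z, b = z. b | j, so z | j. z | t, so z | t + j.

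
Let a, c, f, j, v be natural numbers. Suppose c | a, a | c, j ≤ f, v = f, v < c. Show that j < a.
Since c | a and a | c, c = a. v = f and v < c, thus f < c. Since j ≤ f, j < c. Since c = a, j < a.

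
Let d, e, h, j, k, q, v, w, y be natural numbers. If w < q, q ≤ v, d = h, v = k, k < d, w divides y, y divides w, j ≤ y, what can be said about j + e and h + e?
j + e < h + e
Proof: From w divides y and y divides w, w = y. Since v = k and q ≤ v, q ≤ k. Since w < q, w < k. w = y, so y < k. Since j ≤ y, j < k. d = h and k < d, hence k < h. From j < k, j < h. Then j + e < h + e.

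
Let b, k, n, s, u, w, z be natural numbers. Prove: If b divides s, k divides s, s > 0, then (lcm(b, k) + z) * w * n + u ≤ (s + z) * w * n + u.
b divides s and k divides s, so lcm(b, k) divides s. s > 0, so lcm(b, k) ≤ s. Then lcm(b, k) + z ≤ s + z. By multiplying by a non-negative, (lcm(b, k) + z) * w ≤ (s + z) * w. By multiplying by a non-negative, (lcm(b, k) + z) * w * n ≤ (s + z) * w * n. Then (lcm(b, k) + z) * w * n + u ≤ (s + z) * w * n + u.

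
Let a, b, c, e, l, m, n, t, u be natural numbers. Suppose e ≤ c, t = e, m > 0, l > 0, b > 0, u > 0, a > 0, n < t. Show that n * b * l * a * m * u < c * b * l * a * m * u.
From t = e and n < t, n < e. e ≤ c, so n < c. b > 0, so n * b < c * b. Since l > 0, n * b * l < c * b * l. Since a > 0, n * b * l * a < c * b * l * a. Since m > 0, n * b * l * a * m < c * b * l * a * m. u > 0, so n * b * l * a * m * u < c * b * l * a * m * u.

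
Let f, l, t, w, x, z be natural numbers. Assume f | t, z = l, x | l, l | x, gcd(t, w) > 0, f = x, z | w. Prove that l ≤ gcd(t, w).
x | l and l | x, so x = l. Since f = x, f = l. f | t, so l | t. From z = l and z | w, l | w. l | t, so l | gcd(t, w). Since gcd(t, w) > 0, l ≤ gcd(t, w).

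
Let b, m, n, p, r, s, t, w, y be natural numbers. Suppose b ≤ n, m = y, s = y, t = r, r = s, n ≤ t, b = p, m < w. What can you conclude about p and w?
p < w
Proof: Because t = r and r = s, t = s. n ≤ t, so n ≤ s. b ≤ n, so b ≤ s. Since b = p, p ≤ s. Since s = y, p ≤ y. From m = y and m < w, y < w. Since p ≤ y, p < w.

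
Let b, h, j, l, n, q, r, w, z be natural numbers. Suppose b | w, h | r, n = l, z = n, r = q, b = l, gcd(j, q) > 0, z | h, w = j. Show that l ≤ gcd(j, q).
w = j and b | w, so b | j. Since b = l, l | j. From z | h and h | r, z | r. r = q, so z | q. z = n, so n | q. Since n = l, l | q. Since l | j, l | gcd(j, q). gcd(j, q) > 0, so l ≤ gcd(j, q).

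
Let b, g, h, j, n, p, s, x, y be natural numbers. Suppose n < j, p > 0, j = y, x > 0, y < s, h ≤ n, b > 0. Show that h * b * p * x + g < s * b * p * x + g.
h ≤ n and n < j, thus h < j. Since j = y, h < y. Since y < s, h < s. From b > 0, by multiplying by a positive, h * b < s * b. Since p > 0, by multiplying by a positive, h * b * p < s * b * p. Since x > 0, by multiplying by a positive, h * b * p * x < s * b * p * x. Then h * b * p * x + g < s * b * p * x + g.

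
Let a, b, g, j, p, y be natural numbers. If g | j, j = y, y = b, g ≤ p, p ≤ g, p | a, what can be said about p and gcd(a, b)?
p | gcd(a, b)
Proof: j = y and y = b, thus j = b. From g ≤ p and p ≤ g, g = p. Since g | j, p | j. Since j = b, p | b. p | a, so p | gcd(a, b).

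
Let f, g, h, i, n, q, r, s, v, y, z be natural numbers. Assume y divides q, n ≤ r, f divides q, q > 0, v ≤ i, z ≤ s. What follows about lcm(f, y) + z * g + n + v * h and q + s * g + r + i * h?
lcm(f, y) + z * g + n + v * h ≤ q + s * g + r + i * h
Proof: f divides q and y divides q, hence lcm(f, y) divides q. Because q > 0, lcm(f, y) ≤ q. z ≤ s. By multiplying by a non-negative, z * g ≤ s * g. v ≤ i. By multiplying by a non-negative, v * h ≤ i * h. n ≤ r, so n + v * h ≤ r + i * h. z * g ≤ s * g, so z * g + n + v * h ≤ s * g + r + i * h. lcm(f, y) ≤ q, so lcm(f, y) + z * g + n + v * h ≤ q + s * g + r + i * h.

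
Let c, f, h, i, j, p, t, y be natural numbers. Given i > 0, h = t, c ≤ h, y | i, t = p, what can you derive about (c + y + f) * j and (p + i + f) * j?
(c + y + f) * j ≤ (p + i + f) * j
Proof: h = t and c ≤ h, therefore c ≤ t. From t = p, c ≤ p. y | i and i > 0, so y ≤ i. Since c ≤ p, c + y ≤ p + i. Then c + y + f ≤ p + i + f. Then (c + y + f) * j ≤ (p + i + f) * j.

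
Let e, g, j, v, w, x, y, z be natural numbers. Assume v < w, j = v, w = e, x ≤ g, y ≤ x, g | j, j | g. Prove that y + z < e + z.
g | j and j | g, thus g = j. j = v, so g = v. y ≤ x and x ≤ g, hence y ≤ g. Because g = v, y ≤ v. Since w = e and v < w, v < e. y ≤ v, so y < e. Then y + z < e + z.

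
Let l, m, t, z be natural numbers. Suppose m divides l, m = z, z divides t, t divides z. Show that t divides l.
z divides t and t divides z, hence z = t. m = z and m divides l, thus z divides l. Since z = t, t divides l.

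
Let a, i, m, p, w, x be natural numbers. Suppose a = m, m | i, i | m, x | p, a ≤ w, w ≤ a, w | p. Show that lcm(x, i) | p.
w ≤ a and a ≤ w, so w = a. Since a = m, w = m. m | i and i | m, therefore m = i. Since w = m, w = i. Since w | p, i | p. x | p, so lcm(x, i) | p.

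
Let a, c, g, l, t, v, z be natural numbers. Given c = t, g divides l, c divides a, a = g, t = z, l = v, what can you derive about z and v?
z divides v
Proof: a = g and c divides a, so c divides g. Since c = t, t divides g. l = v and g divides l, so g divides v. t divides g, so t divides v. Since t = z, z divides v.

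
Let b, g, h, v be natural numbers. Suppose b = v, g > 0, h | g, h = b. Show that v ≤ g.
h = b and h | g, thus b | g. g > 0, so b ≤ g. b = v, so v ≤ g.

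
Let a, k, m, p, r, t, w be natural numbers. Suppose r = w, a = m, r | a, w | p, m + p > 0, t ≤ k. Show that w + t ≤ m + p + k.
From a = m and r | a, r | m. Since r = w, w | m. w | p, so w | m + p. From m + p > 0, w ≤ m + p. Since t ≤ k, w + t ≤ m + p + k.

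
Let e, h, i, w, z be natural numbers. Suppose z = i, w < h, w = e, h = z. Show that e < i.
From h = z and z = i, h = i. Because w = e and w < h, e < h. From h = i, e < i.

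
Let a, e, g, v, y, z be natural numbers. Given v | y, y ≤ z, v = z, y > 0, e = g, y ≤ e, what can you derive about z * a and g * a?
z * a ≤ g * a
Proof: v | y and y > 0, so v ≤ y. v = z, so z ≤ y. Since y ≤ z, y = z. e = g and y ≤ e, hence y ≤ g. y = z, so z ≤ g. Then z * a ≤ g * a.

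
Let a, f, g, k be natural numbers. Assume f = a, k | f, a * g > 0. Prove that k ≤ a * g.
f = a and k | f, therefore k | a. Then k | a * g. a * g > 0, so k ≤ a * g.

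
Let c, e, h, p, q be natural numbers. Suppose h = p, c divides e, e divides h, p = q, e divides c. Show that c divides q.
Because h = p and p = q, h = q. e divides c and c divides e, so e = c. Since e divides h, c divides h. Since h = q, c divides q.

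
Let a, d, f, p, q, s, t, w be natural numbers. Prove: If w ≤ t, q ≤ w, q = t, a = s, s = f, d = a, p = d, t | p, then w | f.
q = t and q ≤ w, thus t ≤ w. From w ≤ t, t = w. p = d and d = a, so p = a. Since t | p, t | a. a = s, so t | s. Since t = w, w | s. s = f, so w | f.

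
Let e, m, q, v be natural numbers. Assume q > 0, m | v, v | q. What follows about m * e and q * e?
m * e ≤ q * e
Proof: Because m | v and v | q, m | q. q > 0, so m ≤ q. Then m * e ≤ q * e.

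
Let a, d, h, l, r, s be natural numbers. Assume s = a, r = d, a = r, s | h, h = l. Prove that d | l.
s = a and a = r, so s = r. Since r = d, s = d. h = l and s | h, thus s | l. From s = d, d | l.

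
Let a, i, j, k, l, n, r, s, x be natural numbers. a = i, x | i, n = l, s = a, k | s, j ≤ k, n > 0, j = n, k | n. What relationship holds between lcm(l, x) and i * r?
lcm(l, x) | i * r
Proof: Since k | n and n > 0, k ≤ n. j = n and j ≤ k, thus n ≤ k. Because k ≤ n, k = n. Since n = l, k = l. From s = a and a = i, s = i. k | s, so k | i. k = l, so l | i. x | i, so lcm(l, x) | i. Then lcm(l, x) | i * r.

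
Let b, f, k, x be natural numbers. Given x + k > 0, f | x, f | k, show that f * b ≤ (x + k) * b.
Since f | x and f | k, f | x + k. Because x + k > 0, f ≤ x + k. Then f * b ≤ (x + k) * b.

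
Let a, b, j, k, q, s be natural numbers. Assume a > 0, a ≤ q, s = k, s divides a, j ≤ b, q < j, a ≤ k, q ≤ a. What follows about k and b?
k < b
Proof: Since q ≤ a and a ≤ q, q = a. Since s = k and s divides a, k divides a. Because a > 0, k ≤ a. Since a ≤ k, a = k. q = a, so q = k. Because q < j and j ≤ b, q < b. q = k, so k < b.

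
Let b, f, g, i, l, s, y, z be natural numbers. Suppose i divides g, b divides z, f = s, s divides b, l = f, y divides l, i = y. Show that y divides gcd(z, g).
l = f and f = s, hence l = s. y divides l, so y divides s. Since s divides b, y divides b. b divides z, so y divides z. From i = y and i divides g, y divides g. From y divides z, y divides gcd(z, g).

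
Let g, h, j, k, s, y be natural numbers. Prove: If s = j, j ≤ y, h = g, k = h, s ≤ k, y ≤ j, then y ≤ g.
Since j ≤ y and y ≤ j, j = y. s = j, so s = y. k = h and s ≤ k, therefore s ≤ h. From h = g, s ≤ g. Since s = y, y ≤ g.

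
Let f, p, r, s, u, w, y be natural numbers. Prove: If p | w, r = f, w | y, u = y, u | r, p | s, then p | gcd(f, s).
u = y and u | r, hence y | r. w | y, so w | r. r = f, so w | f. p | w, so p | f. Since p | s, p | gcd(f, s).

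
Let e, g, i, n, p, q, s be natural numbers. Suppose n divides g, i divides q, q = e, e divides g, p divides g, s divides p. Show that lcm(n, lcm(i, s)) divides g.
Because q = e and i divides q, i divides e. e divides g, so i divides g. From s divides p and p divides g, s divides g. i divides g, so lcm(i, s) divides g. Since n divides g, lcm(n, lcm(i, s)) divides g.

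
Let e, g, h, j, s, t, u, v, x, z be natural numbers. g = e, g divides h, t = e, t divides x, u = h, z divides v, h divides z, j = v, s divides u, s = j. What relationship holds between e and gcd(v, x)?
e divides gcd(v, x)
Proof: h divides z and z divides v, hence h divides v. s = j and j = v, hence s = v. From u = h and s divides u, s divides h. s = v, so v divides h. h divides v, so h = v. g = e and g divides h, therefore e divides h. h = v, so e divides v. t = e and t divides x, hence e divides x. From e divides v, e divides gcd(v, x).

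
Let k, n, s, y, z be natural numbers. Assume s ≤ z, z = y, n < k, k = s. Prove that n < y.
Because k = s and n < k, n < s. s ≤ z, so n < z. Since z = y, n < y.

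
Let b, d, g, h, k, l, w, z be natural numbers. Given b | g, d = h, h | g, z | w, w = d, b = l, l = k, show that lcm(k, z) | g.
b = l and l = k, so b = k. Since b | g, k | g. w = d and z | w, therefore z | d. d = h, so z | h. Since h | g, z | g. Since k | g, lcm(k, z) | g.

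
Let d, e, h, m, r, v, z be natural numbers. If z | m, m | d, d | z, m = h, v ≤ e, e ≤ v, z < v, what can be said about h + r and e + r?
h + r < e + r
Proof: Because m | d and d | z, m | z. Since z | m, z = m. Since m = h, z = h. Since v ≤ e and e ≤ v, v = e. Since z < v, z < e. z = h, so h < e. Then h + r < e + r.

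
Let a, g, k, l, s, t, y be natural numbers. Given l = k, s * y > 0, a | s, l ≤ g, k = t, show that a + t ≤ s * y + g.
a | s, thus a | s * y. s * y > 0, so a ≤ s * y. Because l = k and k = t, l = t. Since l ≤ g, t ≤ g. a ≤ s * y, so a + t ≤ s * y + g.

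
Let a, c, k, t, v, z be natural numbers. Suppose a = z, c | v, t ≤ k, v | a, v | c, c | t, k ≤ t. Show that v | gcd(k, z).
Since t ≤ k and k ≤ t, t = k. Since c | v and v | c, c = v. c | t, so v | t. t = k, so v | k. a = z and v | a, so v | z. v | k, so v | gcd(k, z).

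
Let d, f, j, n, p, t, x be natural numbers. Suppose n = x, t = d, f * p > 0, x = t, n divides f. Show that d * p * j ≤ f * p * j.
x = t and t = d, so x = d. Since n = x, n = d. Since n divides f, d divides f. Then d * p divides f * p. Because f * p > 0, d * p ≤ f * p. By multiplying by a non-negative, d * p * j ≤ f * p * j.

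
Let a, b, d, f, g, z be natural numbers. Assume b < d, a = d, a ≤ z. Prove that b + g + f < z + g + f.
Since a = d and a ≤ z, d ≤ z. b < d, so b < z. Then b + g < z + g. Then b + g + f < z + g + f.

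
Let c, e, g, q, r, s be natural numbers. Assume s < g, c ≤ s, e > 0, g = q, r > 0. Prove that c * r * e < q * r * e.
c ≤ s and s < g, so c < g. Since g = q, c < q. r > 0, so c * r < q * r. Since e > 0, c * r * e < q * r * e.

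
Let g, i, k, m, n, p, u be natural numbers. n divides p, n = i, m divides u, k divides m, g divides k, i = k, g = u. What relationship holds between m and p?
m divides p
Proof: From g = u and g divides k, u divides k. Since m divides u, m divides k. Since k divides m, k = m. n = i and i = k, therefore n = k. n divides p, so k divides p. Since k = m, m divides p.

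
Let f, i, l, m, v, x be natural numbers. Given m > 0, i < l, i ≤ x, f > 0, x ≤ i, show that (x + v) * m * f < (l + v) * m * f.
Since i ≤ x and x ≤ i, i = x. Since i < l, x < l. Then x + v < l + v. Since m > 0, (x + v) * m < (l + v) * m. Since f > 0, (x + v) * m * f < (l + v) * m * f.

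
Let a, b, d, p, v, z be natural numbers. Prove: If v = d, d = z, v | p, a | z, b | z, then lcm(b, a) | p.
b | z and a | z, thus lcm(b, a) | z. From v = d and d = z, v = z. v | p, so z | p. Since lcm(b, a) | z, lcm(b, a) | p.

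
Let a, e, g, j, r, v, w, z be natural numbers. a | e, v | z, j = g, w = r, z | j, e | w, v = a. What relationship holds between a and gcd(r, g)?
a | gcd(r, g)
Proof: Because w = r and e | w, e | r. a | e, so a | r. Because v | z and z | j, v | j. Since j = g, v | g. Since v = a, a | g. a | r, so a | gcd(r, g).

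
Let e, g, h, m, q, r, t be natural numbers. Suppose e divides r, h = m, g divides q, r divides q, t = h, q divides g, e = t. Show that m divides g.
t = h and h = m, thus t = m. Because e = t and e divides r, t divides r. q divides g and g divides q, so q = g. Since r divides q, r divides g. Since t divides r, t divides g. t = m, so m divides g.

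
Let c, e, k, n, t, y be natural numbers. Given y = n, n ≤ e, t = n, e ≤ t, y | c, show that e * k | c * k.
t = n and e ≤ t, so e ≤ n. Since n ≤ e, n = e. y = n, so y = e. Since y | c, e | c. Then e * k | c * k.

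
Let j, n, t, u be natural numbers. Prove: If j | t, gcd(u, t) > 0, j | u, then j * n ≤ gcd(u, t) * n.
j | u and j | t, so j | gcd(u, t). From gcd(u, t) > 0, j ≤ gcd(u, t). Then j * n ≤ gcd(u, t) * n.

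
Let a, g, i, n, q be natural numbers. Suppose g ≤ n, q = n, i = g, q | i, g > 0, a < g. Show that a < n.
i = g and q | i, hence q | g. Since g > 0, q ≤ g. Because q = n, n ≤ g. g ≤ n, so g = n. Since a < g, a < n.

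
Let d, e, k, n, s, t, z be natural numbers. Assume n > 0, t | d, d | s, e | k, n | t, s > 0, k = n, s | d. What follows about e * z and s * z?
e * z ≤ s * z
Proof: Since k = n and e | k, e | n. Since n > 0, e ≤ n. d | s and s | d, so d = s. Since t | d, t | s. n | t, so n | s. Because s > 0, n ≤ s. Because e ≤ n, e ≤ s. Then e * z ≤ s * z.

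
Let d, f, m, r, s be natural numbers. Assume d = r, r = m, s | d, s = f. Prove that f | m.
d = r and r = m, thus d = m. s = f and s | d, hence f | d. Since d = m, f | m.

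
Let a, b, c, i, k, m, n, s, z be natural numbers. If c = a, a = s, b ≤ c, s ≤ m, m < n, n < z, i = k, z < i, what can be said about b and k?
b < k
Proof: c = a and a = s, thus c = s. b ≤ c, so b ≤ s. s ≤ m and m < n, thus s < n. Since b ≤ s, b < n. n < z, so b < z. From i = k and z < i, z < k. Since b < z, b < k.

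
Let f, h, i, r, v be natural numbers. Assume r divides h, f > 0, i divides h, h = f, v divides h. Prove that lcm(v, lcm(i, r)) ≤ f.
Because i divides h and r divides h, lcm(i, r) divides h. v divides h, so lcm(v, lcm(i, r)) divides h. Since h = f, lcm(v, lcm(i, r)) divides f. From f > 0, lcm(v, lcm(i, r)) ≤ f.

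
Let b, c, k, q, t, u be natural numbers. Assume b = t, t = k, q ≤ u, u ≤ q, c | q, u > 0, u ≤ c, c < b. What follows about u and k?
u < k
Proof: Since b = t and t = k, b = k. Since q ≤ u and u ≤ q, q = u. c | q, so c | u. From u > 0, c ≤ u. u ≤ c, so c = u. c < b, so u < b. Since b = k, u < k.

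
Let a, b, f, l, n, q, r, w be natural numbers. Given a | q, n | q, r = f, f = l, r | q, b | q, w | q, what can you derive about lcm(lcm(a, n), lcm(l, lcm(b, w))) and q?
lcm(lcm(a, n), lcm(l, lcm(b, w))) | q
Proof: Because a | q and n | q, lcm(a, n) | q. r = f and f = l, thus r = l. r | q, so l | q. Since b | q and w | q, lcm(b, w) | q. l | q, so lcm(l, lcm(b, w)) | q. lcm(a, n) | q, so lcm(lcm(a, n), lcm(l, lcm(b, w))) | q.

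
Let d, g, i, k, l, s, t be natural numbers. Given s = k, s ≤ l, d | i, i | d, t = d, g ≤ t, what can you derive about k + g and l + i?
k + g ≤ l + i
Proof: Because s = k and s ≤ l, k ≤ l. Since d | i and i | d, d = i. t = d and g ≤ t, hence g ≤ d. Since d = i, g ≤ i. k ≤ l, so k + g ≤ l + i.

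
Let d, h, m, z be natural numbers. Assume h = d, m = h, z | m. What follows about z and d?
z | d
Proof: m = h and z | m, therefore z | h. Since h = d, z | d.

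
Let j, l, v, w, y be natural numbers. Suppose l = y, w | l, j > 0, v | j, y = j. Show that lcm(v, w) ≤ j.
l = y and y = j, therefore l = j. Since w | l, w | j. From v | j, lcm(v, w) | j. From j > 0, lcm(v, w) ≤ j.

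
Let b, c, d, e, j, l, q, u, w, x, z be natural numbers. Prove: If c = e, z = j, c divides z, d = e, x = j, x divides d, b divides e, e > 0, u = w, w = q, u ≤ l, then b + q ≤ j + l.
z = j and c divides z, so c divides j. c = e, so e divides j. x = j and x divides d, so j divides d. Because d = e, j divides e. Since e divides j, e = j. b divides e and e > 0, so b ≤ e. e = j, so b ≤ j. From u = w and w = q, u = q. u ≤ l, so q ≤ l. Since b ≤ j, b + q ≤ j + l.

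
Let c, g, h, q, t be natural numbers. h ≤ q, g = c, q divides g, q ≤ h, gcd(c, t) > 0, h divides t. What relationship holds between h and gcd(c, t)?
h ≤ gcd(c, t)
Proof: q ≤ h and h ≤ q, thus q = h. Since q divides g, h divides g. g = c, so h divides c. Since h divides t, h divides gcd(c, t). gcd(c, t) > 0, so h ≤ gcd(c, t).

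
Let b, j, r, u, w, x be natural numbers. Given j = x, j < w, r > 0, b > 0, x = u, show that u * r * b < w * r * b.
j = x and x = u, thus j = u. Since j < w, u < w. Using r > 0 and multiplying by a positive, u * r < w * r. Since b > 0, by multiplying by a positive, u * r * b < w * r * b.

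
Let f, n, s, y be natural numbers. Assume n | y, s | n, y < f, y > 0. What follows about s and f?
s < f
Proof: Since s | n and n | y, s | y. y > 0, so s ≤ y. y < f, so s < f.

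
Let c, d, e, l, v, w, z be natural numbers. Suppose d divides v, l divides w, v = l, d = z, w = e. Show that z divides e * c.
v = l and d divides v, hence d divides l. Since l divides w, d divides w. w = e, so d divides e. Since d = z, z divides e. Then z divides e * c.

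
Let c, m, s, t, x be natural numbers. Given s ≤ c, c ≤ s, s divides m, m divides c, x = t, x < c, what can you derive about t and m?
t < m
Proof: Because s ≤ c and c ≤ s, s = c. s divides m, so c divides m. Since m divides c, c = m. x = t and x < c, so t < c. c = m, so t < m.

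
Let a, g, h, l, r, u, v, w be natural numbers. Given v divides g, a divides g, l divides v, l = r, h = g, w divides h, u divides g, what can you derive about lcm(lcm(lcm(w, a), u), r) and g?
lcm(lcm(lcm(w, a), u), r) divides g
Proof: Since h = g and w divides h, w divides g. a divides g, so lcm(w, a) divides g. u divides g, so lcm(lcm(w, a), u) divides g. From l divides v and v divides g, l divides g. l = r, so r divides g. From lcm(lcm(w, a), u) divides g, lcm(lcm(lcm(w, a), u), r) divides g.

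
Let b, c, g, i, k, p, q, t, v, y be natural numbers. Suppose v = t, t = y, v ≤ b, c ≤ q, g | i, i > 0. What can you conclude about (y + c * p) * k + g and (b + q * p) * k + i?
(y + c * p) * k + g ≤ (b + q * p) * k + i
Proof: From v = t and t = y, v = y. v ≤ b, so y ≤ b. c ≤ q, hence c * p ≤ q * p. y ≤ b, so y + c * p ≤ b + q * p. Then (y + c * p) * k ≤ (b + q * p) * k. Because g | i and i > 0, g ≤ i. Since (y + c * p) * k ≤ (b + q * p) * k, (y + c * p) * k + g ≤ (b + q * p) * k + i.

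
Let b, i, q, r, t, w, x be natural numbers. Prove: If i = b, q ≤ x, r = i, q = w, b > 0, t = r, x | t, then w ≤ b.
Because q = w and q ≤ x, w ≤ x. t = r and r = i, thus t = i. i = b, so t = b. x | t, so x | b. Since b > 0, x ≤ b. w ≤ x, so w ≤ b.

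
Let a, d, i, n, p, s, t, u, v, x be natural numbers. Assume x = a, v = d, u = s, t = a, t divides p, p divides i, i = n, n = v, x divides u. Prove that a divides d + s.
Since n = v and v = d, n = d. From i = n and p divides i, p divides n. t divides p, so t divides n. Since t = a, a divides n. Since n = d, a divides d. u = s and x divides u, so x divides s. x = a, so a divides s. Because a divides d, a divides d + s.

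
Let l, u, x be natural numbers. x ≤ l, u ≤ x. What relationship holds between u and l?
u ≤ l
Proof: Because u ≤ x and x ≤ l, by transitivity, u ≤ l.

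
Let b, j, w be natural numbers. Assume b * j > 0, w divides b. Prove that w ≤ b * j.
From w divides b, w divides b * j. b * j > 0, so w ≤ b * j.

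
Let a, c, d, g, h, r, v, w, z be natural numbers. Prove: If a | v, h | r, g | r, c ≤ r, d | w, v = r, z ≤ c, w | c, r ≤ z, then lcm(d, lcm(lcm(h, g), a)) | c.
From d | w and w | c, d | c. r ≤ z and z ≤ c, thus r ≤ c. Since c ≤ r, r = c. h | r and g | r, hence lcm(h, g) | r. From v = r and a | v, a | r. Since lcm(h, g) | r, lcm(lcm(h, g), a) | r. r = c, so lcm(lcm(h, g), a) | c. d | c, so lcm(d, lcm(lcm(h, g), a)) | c.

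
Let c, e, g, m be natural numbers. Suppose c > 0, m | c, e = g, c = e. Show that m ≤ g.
m | c and c > 0, hence m ≤ c. Since c = e, m ≤ e. e = g, so m ≤ g.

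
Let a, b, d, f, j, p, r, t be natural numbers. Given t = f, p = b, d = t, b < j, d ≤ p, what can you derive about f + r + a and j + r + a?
f + r + a < j + r + a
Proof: d = t and t = f, thus d = f. p = b and d ≤ p, therefore d ≤ b. d = f, so f ≤ b. From b < j, f < j. Then f + r < j + r. Then f + r + a < j + r + a.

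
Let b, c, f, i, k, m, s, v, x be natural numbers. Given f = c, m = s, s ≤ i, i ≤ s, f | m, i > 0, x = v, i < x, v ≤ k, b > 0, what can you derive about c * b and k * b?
c * b < k * b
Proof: s ≤ i and i ≤ s, so s = i. m = s, so m = i. Since f | m, f | i. Since i > 0, f ≤ i. Since x = v and i < x, i < v. Since v ≤ k, i < k. f ≤ i, so f < k. From f = c, c < k. b > 0, so c * b < k * b.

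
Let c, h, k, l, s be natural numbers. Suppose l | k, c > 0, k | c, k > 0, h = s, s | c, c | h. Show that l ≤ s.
h = s and c | h, so c | s. Since s | c, c = s. From l | k and k > 0, l ≤ k. From k | c and c > 0, k ≤ c. Since l ≤ k, l ≤ c. c = s, so l ≤ s.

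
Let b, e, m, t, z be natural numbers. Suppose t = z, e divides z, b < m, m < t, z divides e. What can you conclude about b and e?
b < e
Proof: z divides e and e divides z, hence z = e. Since t = z, t = e. Because b < m and m < t, b < t. Since t = e, b < e.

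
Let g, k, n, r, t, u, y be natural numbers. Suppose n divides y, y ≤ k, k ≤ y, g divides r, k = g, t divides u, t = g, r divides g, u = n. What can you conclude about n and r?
n = r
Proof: Because r divides g and g divides r, r = g. Since t = g and t divides u, g divides u. Since u = n, g divides n. Because y ≤ k and k ≤ y, y = k. n divides y, so n divides k. Since k = g, n divides g. Since g divides n, g = n. From r = g, r = n. Then n = r.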